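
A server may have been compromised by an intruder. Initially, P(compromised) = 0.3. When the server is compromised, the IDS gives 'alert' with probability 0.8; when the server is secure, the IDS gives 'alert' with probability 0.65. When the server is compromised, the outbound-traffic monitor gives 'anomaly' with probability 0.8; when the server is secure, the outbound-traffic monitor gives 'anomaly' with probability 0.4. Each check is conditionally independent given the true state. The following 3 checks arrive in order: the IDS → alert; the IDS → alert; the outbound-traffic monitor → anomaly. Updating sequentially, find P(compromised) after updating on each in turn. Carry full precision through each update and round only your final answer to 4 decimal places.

0.5649

After the IDS='alert': P(compromised) = 0.8·0.3000 / (0.8·0.3000 + 0.65·0.7000) ≈ 0.3453
After the IDS='alert': P(compromised) = 0.8·0.3453 / (0.8·0.3453 + 0.65·0.6547) ≈ 0.3936
After the outbound-traffic monitor='anomaly': P(compromised) = 0.8·0.3936 / (0.8·0.3936 + 0.4·0.6064) ≈ 0.5649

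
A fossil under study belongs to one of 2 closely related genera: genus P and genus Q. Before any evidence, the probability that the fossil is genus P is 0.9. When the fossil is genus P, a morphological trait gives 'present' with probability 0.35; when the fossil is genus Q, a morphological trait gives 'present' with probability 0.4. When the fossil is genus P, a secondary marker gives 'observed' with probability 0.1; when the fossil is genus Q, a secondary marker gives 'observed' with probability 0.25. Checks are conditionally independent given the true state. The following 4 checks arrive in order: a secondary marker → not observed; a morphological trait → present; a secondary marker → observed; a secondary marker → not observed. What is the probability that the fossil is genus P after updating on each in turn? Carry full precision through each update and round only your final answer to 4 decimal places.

After a secondary marker='not observed': P(genus P) = 0.9·0.9000 / (0.9·0.9000 + 0.75·0.1000) ≈ 0.9153
After a morphological trait='present': P(genus P) = 0.35·0.9153 / (0.35·0.9153 + 0.4·0.0847) ≈ 0.9043
After a secondary marker='observed': P(genus P) = 0.1·0.9043 / (0.1·0.9043 + 0.25·0.0957) ≈ 0.7908
After a secondary marker='not observed': P(genus P) = 0.9·0.7908 / (0.9·0.7908 + 0.75·0.2092) ≈ 0.8194

0.8194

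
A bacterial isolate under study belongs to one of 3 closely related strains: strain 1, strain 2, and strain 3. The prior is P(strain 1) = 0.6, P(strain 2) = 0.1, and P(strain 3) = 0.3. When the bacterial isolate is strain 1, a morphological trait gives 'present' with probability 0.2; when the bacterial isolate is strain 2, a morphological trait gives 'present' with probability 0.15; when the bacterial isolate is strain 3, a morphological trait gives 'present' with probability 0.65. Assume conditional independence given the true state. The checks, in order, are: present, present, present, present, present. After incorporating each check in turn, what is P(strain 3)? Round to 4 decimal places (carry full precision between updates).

0.9943

After 'present': normaliser = 0.2·0.6000 + 0.15·0.1000 + 0.65·0.3000; P(strain 1) ≈ 0.3636, P(strain 2) ≈ 0.0455, P(strain 3) ≈ 0.5909
After 'present': normaliser = 0.2·0.3636 + 0.15·0.0455 + 0.65·0.5909; P(strain 1) ≈ 0.1569, P(strain 2) ≈ 0.0147, P(strain 3) ≈ 0.8284
After 'present': normaliser = 0.2·0.1569 + 0.15·0.0147 + 0.65·0.8284; P(strain 1) ≈ 0.0548, P(strain 2) ≈ 0.0039, P(strain 3) ≈ 0.9413
After 'present': normaliser = 0.2·0.0548 + 0.15·0.0039 + 0.65·0.9413; P(strain 1) ≈ 0.0176, P(strain 2) ≈ 0.0009, P(strain 3) ≈ 0.9815
After 'present': normaliser = 0.2·0.0176 + 0.15·0.0009 + 0.65·0.9815; P(strain 1) ≈ 0.0055, P(strain 2) ≈ 0.0002, P(strain 3) ≈ 0.9943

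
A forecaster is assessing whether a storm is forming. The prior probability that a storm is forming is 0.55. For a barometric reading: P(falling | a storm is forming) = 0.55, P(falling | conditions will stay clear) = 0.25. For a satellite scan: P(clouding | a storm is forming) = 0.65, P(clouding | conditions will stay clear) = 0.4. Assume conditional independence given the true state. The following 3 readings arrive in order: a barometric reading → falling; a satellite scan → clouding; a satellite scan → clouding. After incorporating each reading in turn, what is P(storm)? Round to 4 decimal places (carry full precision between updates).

After a barometric reading='falling': P(storm) = 0.55·0.5500 / (0.55·0.5500 + 0.25·0.4500) ≈ 0.7289
After a satellite scan='clouding': P(storm) = 0.65·0.7289 / (0.65·0.7289 + 0.4·0.2711) ≈ 0.8138
After a satellite scan='clouding': P(storm) = 0.65·0.8138 / (0.65·0.8138 + 0.4·0.1862) ≈ 0.8765

0.8765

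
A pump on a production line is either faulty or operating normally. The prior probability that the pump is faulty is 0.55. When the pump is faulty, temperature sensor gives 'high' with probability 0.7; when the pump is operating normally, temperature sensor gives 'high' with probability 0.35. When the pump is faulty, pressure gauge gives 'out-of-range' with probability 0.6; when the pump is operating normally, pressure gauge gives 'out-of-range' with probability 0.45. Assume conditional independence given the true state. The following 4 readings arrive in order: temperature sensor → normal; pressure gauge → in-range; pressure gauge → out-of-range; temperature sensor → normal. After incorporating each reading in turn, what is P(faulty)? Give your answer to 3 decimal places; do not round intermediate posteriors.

0.202

Each posterior becomes the prior for the next update.
After temperature sensor='normal': P(faulty) = 0.3·0.5500 / (0.3·0.5500 + 0.65·0.4500) ≈ 0.3607
After pressure gauge='in-range': P(faulty) = 0.4·0.3607 / (0.4·0.3607 + 0.55·0.6393) ≈ 0.2909
After pressure gauge='out-of-range': P(faulty) = 0.6·0.2909 / (0.6·0.2909 + 0.45·0.7091) ≈ 0.3536
After temperature sensor='normal': P(faulty) = 0.3·0.3536 / (0.3·0.3536 + 0.65·0.6464) ≈ 0.2016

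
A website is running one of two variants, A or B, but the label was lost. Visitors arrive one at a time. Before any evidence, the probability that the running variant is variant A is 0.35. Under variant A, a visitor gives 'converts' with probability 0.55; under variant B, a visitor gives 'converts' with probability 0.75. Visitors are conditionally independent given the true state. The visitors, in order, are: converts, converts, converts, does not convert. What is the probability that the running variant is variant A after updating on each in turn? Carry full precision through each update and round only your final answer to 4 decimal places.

After 'converts': P(A) = 0.55·0.3500 / (0.55·0.3500 + 0.75·0.6500) ≈ 0.2831
After 'converts': P(A) = 0.55·0.2831 / (0.55·0.2831 + 0.75·0.7169) ≈ 0.2245
After 'converts': P(A) = 0.55·0.2245 / (0.55·0.2245 + 0.75·0.7755) ≈ 0.1752
After 'does not convert': P(A) = 0.45·0.1752 / (0.45·0.1752 + 0.25·0.8248) ≈ 0.2765

0.2765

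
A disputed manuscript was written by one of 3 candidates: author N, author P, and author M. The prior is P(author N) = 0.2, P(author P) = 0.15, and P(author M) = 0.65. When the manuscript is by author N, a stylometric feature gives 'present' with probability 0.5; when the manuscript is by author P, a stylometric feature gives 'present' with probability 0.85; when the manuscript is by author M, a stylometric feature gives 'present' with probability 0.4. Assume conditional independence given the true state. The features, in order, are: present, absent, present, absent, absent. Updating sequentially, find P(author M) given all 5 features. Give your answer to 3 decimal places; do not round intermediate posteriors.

0.772

Apply Bayes' rule sequentially, carrying P(author M) forward.
After 'present': normaliser = 0.5·0.2000 + 0.85·0.1500 + 0.4·0.6500; P(author N) ≈ 0.2051, P(author P) ≈ 0.2615, P(author M) ≈ 0.5333
After 'absent': normaliser = 0.5·0.2051 + 0.15·0.2615 + 0.6·0.5333; P(author N) ≈ 0.2221, P(author P) ≈ 0.0850, P(author M) ≈ 0.6929
After 'present': normaliser = 0.5·0.2221 + 0.85·0.0850 + 0.4·0.6929; P(author N) ≈ 0.2412, P(author P) ≈ 0.1568, P(author M) ≈ 0.6020
After 'absent': normaliser = 0.5·0.2412 + 0.15·0.1568 + 0.6·0.6020; P(author N) ≈ 0.2386, P(author P) ≈ 0.0466, P(author M) ≈ 0.7148
After 'absent': normaliser = 0.5·0.2386 + 0.15·0.0466 + 0.6·0.7148; P(author N) ≈ 0.2149, P(author P) ≈ 0.0126, P(author M) ≈ 0.7725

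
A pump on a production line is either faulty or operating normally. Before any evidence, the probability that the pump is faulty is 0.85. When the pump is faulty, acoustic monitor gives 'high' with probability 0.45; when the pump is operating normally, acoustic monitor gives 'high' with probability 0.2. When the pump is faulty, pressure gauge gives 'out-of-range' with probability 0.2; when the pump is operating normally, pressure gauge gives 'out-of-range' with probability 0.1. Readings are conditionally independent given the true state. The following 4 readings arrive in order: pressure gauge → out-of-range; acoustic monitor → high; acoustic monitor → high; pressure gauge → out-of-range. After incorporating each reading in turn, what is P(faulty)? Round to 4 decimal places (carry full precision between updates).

After pressure gauge='out-of-range': P(faulty) = 0.2·0.8500 / (0.2·0.8500 + 0.1·0.1500) ≈ 0.9189
After acoustic monitor='high': P(faulty) = 0.45·0.9189 / (0.45·0.9189 + 0.2·0.0811) ≈ 0.9623
After acoustic monitor='high': P(faulty) = 0.45·0.9623 / (0.45·0.9623 + 0.2·0.0377) ≈ 0.9829
After pressure gauge='out-of-range': P(faulty) = 0.2·0.9829 / (0.2·0.9829 + 0.1·0.0171) ≈ 0.9914

0.9914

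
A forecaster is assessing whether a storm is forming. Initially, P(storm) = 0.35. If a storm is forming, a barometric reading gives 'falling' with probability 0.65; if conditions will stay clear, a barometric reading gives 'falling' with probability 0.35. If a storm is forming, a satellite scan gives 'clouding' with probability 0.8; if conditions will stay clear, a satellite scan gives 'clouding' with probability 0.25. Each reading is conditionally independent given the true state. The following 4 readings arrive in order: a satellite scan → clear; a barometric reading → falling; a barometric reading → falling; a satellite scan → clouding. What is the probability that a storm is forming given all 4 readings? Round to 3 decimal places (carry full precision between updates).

After a satellite scan='clear': P(storm) = 0.2·0.3500 / (0.2·0.3500 + 0.75·0.6500) ≈ 0.1256
After a barometric reading='falling': P(storm) = 0.65·0.1256 / (0.65·0.1256 + 0.35·0.8744) ≈ 0.2105
After a barometric reading='falling': P(storm) = 0.65·0.2105 / (0.65·0.2105 + 0.35·0.7895) ≈ 0.3312
After a satellite scan='clouding': P(storm) = 0.8·0.3312 / (0.8·0.3312 + 0.25·0.6688) ≈ 0.6131

0.613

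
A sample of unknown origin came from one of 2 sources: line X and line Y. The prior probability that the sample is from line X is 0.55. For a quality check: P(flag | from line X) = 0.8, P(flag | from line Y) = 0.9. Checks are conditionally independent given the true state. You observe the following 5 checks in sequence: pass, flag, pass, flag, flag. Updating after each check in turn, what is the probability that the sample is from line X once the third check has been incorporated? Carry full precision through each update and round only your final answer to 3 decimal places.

0.813

After 'pass': P(line X) = 0.2·0.5500 / (0.2·0.5500 + 0.1·0.4500) ≈ 0.7097
After 'flag': P(line X) = 0.8·0.7097 / (0.8·0.7097 + 0.9·0.2903) ≈ 0.6848
After 'pass': P(line X) = 0.2·0.6848 / (0.2·0.6848 + 0.1·0.3152) ≈ 0.8129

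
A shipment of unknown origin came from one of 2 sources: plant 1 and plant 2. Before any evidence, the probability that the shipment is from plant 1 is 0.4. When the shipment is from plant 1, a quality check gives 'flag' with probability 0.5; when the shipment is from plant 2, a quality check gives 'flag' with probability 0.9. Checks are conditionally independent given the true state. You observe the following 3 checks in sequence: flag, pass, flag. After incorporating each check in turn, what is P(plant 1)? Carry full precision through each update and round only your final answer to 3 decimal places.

Each posterior becomes the prior for the next update.
After 'flag': P(plant 1) = 0.5·0.4000 / (0.5·0.4000 + 0.9·0.6000) ≈ 0.2703
After 'pass': P(plant 1) = 0.5·0.2703 / (0.5·0.2703 + 0.1·0.7297) ≈ 0.6494
After 'flag': P(plant 1) = 0.5·0.6494 / (0.5·0.6494 + 0.9·0.3506) ≈ 0.5071

0.507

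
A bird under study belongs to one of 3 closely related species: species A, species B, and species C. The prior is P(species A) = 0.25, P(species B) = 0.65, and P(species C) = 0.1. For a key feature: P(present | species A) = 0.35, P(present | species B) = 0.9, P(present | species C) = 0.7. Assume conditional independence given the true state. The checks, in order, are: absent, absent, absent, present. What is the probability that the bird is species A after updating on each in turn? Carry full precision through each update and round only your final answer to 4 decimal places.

After 'absent': normaliser = 0.65·0.2500 + 0.1·0.6500 + 0.3·0.1000; P(species A) ≈ 0.6311, P(species B) ≈ 0.2524, P(species C) ≈ 0.1165
After 'absent': normaliser = 0.65·0.6311 + 0.1·0.2524 + 0.3·0.1165; P(species A) ≈ 0.8720, P(species B) ≈ 0.0537, P(species C) ≈ 0.0743
After 'absent': normaliser = 0.65·0.8720 + 0.1·0.0537 + 0.3·0.0743; P(species A) ≈ 0.9535, P(species B) ≈ 0.0090, P(species C) ≈ 0.0375
After 'present': normaliser = 0.35·0.9535 + 0.9·0.0090 + 0.7·0.0375; P(species A) ≈ 0.9066, P(species B) ≈ 0.0221, P(species C) ≈ 0.0713

0.9066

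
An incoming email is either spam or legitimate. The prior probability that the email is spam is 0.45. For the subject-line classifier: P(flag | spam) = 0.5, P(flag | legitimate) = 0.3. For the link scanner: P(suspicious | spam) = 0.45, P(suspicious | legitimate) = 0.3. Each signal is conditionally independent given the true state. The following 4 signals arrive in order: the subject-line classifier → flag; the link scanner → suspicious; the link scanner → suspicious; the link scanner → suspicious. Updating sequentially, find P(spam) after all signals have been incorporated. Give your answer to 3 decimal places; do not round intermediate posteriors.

0.822

After the subject-line classifier='flag': P(spam) = 0.5·0.4500 / (0.5·0.4500 + 0.3·0.5500) ≈ 0.5769
After the link scanner='suspicious': P(spam) = 0.45·0.5769 / (0.45·0.5769 + 0.3·0.4231) ≈ 0.6716
After the link scanner='suspicious': P(spam) = 0.45·0.6716 / (0.45·0.6716 + 0.3·0.3284) ≈ 0.7542
After the link scanner='suspicious': P(spam) = 0.45·0.7542 / (0.45·0.7542 + 0.3·0.2458) ≈ 0.8215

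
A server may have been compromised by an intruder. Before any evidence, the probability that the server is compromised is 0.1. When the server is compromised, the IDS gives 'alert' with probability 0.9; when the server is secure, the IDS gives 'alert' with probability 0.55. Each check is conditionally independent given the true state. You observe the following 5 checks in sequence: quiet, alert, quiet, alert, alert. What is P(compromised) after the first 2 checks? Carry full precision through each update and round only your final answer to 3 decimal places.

0.039

After 'quiet': P(compromised) = 0.1·0.1000 / (0.1·0.1000 + 0.45·0.9000) ≈ 0.0241
After 'alert': P(compromised) = 0.9·0.0241 / (0.9·0.0241 + 0.55·0.9759) ≈ 0.0388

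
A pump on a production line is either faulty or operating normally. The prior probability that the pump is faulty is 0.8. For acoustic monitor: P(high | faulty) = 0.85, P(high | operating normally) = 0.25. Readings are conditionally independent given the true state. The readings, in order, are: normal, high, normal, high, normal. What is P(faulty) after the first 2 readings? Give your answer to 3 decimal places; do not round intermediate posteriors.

0.731

After 'normal': P(faulty) = 0.15·0.8000 / (0.15·0.8000 + 0.75·0.2000) ≈ 0.4444
After 'high': P(faulty) = 0.85·0.4444 / (0.85·0.4444 + 0.25·0.5556) ≈ 0.7312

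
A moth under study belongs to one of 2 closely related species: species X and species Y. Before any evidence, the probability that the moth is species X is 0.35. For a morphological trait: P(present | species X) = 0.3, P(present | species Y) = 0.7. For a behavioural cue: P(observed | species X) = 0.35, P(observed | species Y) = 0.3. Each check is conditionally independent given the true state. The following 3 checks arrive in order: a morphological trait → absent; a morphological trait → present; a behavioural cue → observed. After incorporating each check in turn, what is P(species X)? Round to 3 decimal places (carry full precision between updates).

Apply Bayes' rule sequentially, carrying P(species X) forward.
After a morphological trait='absent': P(species X) = 0.7·0.3500 / (0.7·0.3500 + 0.3·0.6500) ≈ 0.5568
After a morphological trait='present': P(species X) = 0.3·0.5568 / (0.3·0.5568 + 0.7·0.4432) ≈ 0.3500
After a behavioural cue='observed': P(species X) = 0.35·0.3500 / (0.35·0.3500 + 0.3·0.6500) ≈ 0.3858

0.386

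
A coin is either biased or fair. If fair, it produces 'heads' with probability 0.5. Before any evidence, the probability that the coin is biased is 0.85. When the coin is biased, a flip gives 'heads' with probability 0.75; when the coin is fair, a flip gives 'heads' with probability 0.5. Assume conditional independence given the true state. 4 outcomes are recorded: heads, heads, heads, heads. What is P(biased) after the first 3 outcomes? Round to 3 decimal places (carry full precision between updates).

0.950

Apply Bayes' rule sequentially, carrying P(biased) forward.
After 'heads': P(biased) = 0.75·0.8500 / (0.75·0.8500 + 0.5·0.1500) ≈ 0.8947
After 'heads': P(biased) = 0.75·0.8947 / (0.75·0.8947 + 0.5·0.1053) ≈ 0.9273
After 'heads': P(biased) = 0.75·0.9273 / (0.75·0.9273 + 0.5·0.0727) ≈ 0.9503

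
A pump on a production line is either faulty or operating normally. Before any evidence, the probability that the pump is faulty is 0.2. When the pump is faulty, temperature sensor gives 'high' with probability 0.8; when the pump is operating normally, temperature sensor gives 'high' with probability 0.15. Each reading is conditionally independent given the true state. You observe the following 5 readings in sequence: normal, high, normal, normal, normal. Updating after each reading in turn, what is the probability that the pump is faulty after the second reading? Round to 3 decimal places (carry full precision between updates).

0.239

Apply Bayes' rule sequentially, carrying P(faulty) forward.
After 'normal': P(faulty) = 0.2·0.2000 / (0.2·0.2000 + 0.85·0.8000) ≈ 0.0556
After 'high': P(faulty) = 0.8·0.0556 / (0.8·0.0556 + 0.15·0.9444) ≈ 0.2388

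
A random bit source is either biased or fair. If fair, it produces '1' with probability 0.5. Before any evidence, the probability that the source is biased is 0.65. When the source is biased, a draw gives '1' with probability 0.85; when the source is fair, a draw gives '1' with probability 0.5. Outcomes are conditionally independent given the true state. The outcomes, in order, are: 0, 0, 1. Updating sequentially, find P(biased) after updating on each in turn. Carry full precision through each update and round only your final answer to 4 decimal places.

Apply Bayes' rule sequentially, carrying P(biased) forward.
After '0': P(biased) = 0.15·0.6500 / (0.15·0.6500 + 0.5·0.3500) ≈ 0.3578
After '0': P(biased) = 0.15·0.3578 / (0.15·0.3578 + 0.5·0.6422) ≈ 0.1432
After '1': P(biased) = 0.85·0.1432 / (0.85·0.1432 + 0.5·0.8568) ≈ 0.2213

0.2213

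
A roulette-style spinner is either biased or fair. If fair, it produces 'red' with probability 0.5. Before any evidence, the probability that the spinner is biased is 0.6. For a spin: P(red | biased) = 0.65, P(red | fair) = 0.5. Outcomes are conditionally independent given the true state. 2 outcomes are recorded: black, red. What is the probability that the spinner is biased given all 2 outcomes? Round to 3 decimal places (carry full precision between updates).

0.577

Each posterior becomes the prior for the next update.
After 'black': P(biased) = 0.35·0.6000 / (0.35·0.6000 + 0.5·0.4000) ≈ 0.5122
After 'red': P(biased) = 0.65·0.5122 / (0.65·0.5122 + 0.5·0.4878) ≈ 0.5772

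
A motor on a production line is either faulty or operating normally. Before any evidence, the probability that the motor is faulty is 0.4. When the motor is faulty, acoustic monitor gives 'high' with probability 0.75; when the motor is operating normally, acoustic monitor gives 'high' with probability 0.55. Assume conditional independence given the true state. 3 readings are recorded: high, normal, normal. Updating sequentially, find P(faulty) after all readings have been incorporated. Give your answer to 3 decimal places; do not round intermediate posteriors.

0.219

Apply Bayes' rule sequentially, carrying P(faulty) forward.
After 'high': P(faulty) = 0.75·0.4000 / (0.75·0.4000 + 0.55·0.6000) ≈ 0.4762
After 'normal': P(faulty) = 0.25·0.4762 / (0.25·0.4762 + 0.45·0.5238) ≈ 0.3356
After 'normal': P(faulty) = 0.25·0.3356 / (0.25·0.3356 + 0.45·0.6644) ≈ 0.2191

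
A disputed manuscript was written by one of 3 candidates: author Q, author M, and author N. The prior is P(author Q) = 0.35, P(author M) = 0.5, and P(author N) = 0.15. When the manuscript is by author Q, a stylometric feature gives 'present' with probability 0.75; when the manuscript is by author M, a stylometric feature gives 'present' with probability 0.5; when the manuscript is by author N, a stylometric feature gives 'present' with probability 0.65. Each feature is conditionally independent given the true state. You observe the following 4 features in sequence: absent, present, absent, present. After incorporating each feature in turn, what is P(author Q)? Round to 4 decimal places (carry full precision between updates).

After 'absent': normaliser = 0.25·0.3500 + 0.5·0.5000 + 0.35·0.1500; P(author Q) ≈ 0.2244, P(author M) ≈ 0.6410, P(author N) ≈ 0.1346
After 'present': normaliser = 0.75·0.2244 + 0.5·0.6410 + 0.65·0.1346; P(author Q) ≈ 0.2920, P(author M) ≈ 0.5562, P(author N) ≈ 0.1518
After 'absent': normaliser = 0.25·0.2920 + 0.5·0.5562 + 0.35·0.1518; P(author Q) ≈ 0.1806, P(author M) ≈ 0.6879, P(author N) ≈ 0.1315
After 'present': normaliser = 0.75·0.1806 + 0.5·0.6879 + 0.65·0.1315; P(author Q) ≈ 0.2398, P(author M) ≈ 0.6089, P(author N) ≈ 0.1513

0.2398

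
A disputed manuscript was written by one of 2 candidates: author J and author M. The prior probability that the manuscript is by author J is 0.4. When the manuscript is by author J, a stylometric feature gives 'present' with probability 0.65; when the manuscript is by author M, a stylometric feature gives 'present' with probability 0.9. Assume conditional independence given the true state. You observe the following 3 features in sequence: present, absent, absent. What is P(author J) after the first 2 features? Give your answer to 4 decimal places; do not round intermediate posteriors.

After 'present': P(author J) = 0.65·0.4000 / (0.65·0.4000 + 0.9·0.6000) ≈ 0.3250
After 'absent': P(author J) = 0.35·0.3250 / (0.35·0.3250 + 0.1·0.6750) ≈ 0.6276

0.6276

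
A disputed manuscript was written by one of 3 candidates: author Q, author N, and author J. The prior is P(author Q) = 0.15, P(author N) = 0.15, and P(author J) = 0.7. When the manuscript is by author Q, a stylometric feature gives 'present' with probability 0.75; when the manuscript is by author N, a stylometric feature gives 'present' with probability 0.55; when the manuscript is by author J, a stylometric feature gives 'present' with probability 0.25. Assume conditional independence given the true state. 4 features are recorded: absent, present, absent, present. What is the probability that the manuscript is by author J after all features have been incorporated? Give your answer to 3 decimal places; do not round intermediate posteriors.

0.630

After 'absent': normaliser = 0.25·0.1500 + 0.45·0.1500 + 0.75·0.7000; P(author Q) ≈ 0.0595, P(author N) ≈ 0.1071, P(author J) ≈ 0.8333
After 'present': normaliser = 0.75·0.0595 + 0.55·0.1071 + 0.25·0.8333; P(author Q) ≈ 0.1431, P(author N) ≈ 0.1889, P(author J) ≈ 0.6679
After 'absent': normaliser = 0.25·0.1431 + 0.45·0.1889 + 0.75·0.6679; P(author Q) ≈ 0.0576, P(author N) ≈ 0.1367, P(author J) ≈ 0.8057
After 'present': normaliser = 0.75·0.0576 + 0.55·0.1367 + 0.25·0.8057; P(author Q) ≈ 0.1350, P(author N) ≈ 0.2352, P(author J) ≈ 0.6299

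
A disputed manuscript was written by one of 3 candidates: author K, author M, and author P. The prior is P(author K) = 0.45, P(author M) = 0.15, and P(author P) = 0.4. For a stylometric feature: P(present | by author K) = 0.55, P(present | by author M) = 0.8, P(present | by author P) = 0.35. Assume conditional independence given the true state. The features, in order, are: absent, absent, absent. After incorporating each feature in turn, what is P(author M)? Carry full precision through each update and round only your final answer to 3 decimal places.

After 'absent': normaliser = 0.45·0.4500 + 0.2·0.1500 + 0.65·0.4000; P(author K) ≈ 0.4112, P(author M) ≈ 0.0609, P(author P) ≈ 0.5279
After 'absent': normaliser = 0.45·0.4112 + 0.2·0.0609 + 0.65·0.5279; P(author K) ≈ 0.3424, P(author M) ≈ 0.0225, P(author P) ≈ 0.6350
After 'absent': normaliser = 0.45·0.3424 + 0.2·0.0225 + 0.65·0.6350; P(author K) ≈ 0.2697, P(author M) ≈ 0.0079, P(author P) ≈ 0.7224

0.008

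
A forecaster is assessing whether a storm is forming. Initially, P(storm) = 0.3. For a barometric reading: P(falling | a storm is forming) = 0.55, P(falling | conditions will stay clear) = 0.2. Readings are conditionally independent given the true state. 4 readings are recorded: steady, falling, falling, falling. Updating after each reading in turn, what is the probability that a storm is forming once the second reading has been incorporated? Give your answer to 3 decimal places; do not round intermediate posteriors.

0.399

Each posterior becomes the prior for the next update.
After 'steady': P(storm) = 0.45·0.3000 / (0.45·0.3000 + 0.8·0.7000) ≈ 0.1942
After 'falling': P(storm) = 0.55·0.1942 / (0.55·0.1942 + 0.2·0.8058) ≈ 0.3987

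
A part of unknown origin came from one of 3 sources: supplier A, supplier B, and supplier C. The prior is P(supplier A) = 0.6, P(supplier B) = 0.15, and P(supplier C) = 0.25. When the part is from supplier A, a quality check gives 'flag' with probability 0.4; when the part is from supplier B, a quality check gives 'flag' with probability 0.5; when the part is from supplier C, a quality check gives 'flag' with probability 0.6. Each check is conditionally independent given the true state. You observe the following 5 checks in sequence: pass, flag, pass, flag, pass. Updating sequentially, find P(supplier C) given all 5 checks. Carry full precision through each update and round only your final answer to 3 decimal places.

After 'pass': normaliser = 0.6·0.6000 + 0.5·0.1500 + 0.4·0.2500; P(supplier A) ≈ 0.6729, P(supplier B) ≈ 0.1402, P(supplier C) ≈ 0.1869
After 'flag': normaliser = 0.4·0.6729 + 0.5·0.1402 + 0.6·0.1869; P(supplier A) ≈ 0.5963, P(supplier B) ≈ 0.1553, P(supplier C) ≈ 0.2484
After 'pass': normaliser = 0.6·0.5963 + 0.5·0.1553 + 0.4·0.2484; P(supplier A) ≈ 0.6690, P(supplier B) ≈ 0.1452, P(supplier C) ≈ 0.1858
After 'flag': normaliser = 0.4·0.6690 + 0.5·0.1452 + 0.6·0.1858; P(supplier A) ≈ 0.5924, P(supplier B) ≈ 0.1607, P(supplier C) ≈ 0.2469
After 'pass': normaliser = 0.6·0.5924 + 0.5·0.1607 + 0.4·0.2469; P(supplier A) ≈ 0.6650, P(supplier B) ≈ 0.1503, P(supplier C) ≈ 0.1847

0.185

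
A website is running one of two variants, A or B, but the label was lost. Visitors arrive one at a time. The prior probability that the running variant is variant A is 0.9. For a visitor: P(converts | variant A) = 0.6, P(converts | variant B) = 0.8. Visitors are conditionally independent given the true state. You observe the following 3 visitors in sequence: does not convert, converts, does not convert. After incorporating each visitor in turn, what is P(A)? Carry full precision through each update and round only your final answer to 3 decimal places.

After 'does not convert': P(A) = 0.4·0.9000 / (0.4·0.9000 + 0.2·0.1000) ≈ 0.9474
After 'converts': P(A) = 0.6·0.9474 / (0.6·0.9474 + 0.8·0.0526) ≈ 0.9310
After 'does not convert': P(A) = 0.4·0.9310 / (0.4·0.9310 + 0.2·0.0690) ≈ 0.9643

0.964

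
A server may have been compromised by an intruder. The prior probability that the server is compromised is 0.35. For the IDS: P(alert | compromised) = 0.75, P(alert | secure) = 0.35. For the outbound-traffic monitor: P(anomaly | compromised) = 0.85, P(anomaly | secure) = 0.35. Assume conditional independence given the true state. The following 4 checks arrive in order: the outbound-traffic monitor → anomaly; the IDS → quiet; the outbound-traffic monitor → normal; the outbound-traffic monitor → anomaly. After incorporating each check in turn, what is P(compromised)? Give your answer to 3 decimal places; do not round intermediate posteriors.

After the outbound-traffic monitor='anomaly': P(compromised) = 0.85·0.3500 / (0.85·0.3500 + 0.35·0.6500) ≈ 0.5667
After the IDS='quiet': P(compromised) = 0.25·0.5667 / (0.25·0.5667 + 0.65·0.4333) ≈ 0.3346
After the outbound-traffic monitor='normal': P(compromised) = 0.15·0.3346 / (0.15·0.3346 + 0.65·0.6654) ≈ 0.1040
After the outbound-traffic monitor='anomaly': P(compromised) = 0.85·0.1040 / (0.85·0.1040 + 0.35·0.8960) ≈ 0.2199

0.220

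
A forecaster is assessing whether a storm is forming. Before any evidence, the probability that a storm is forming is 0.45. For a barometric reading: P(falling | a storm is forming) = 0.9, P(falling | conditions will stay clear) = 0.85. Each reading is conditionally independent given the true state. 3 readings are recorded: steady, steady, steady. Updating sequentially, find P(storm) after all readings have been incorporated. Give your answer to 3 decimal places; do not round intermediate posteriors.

Apply Bayes' rule sequentially, carrying P(storm) forward.
After 'steady': P(storm) = 0.1·0.4500 / (0.1·0.4500 + 0.15·0.5500) ≈ 0.3529
After 'steady': P(storm) = 0.1·0.3529 / (0.1·0.3529 + 0.15·0.6471) ≈ 0.2667
After 'steady': P(storm) = 0.1·0.2667 / (0.1·0.2667 + 0.15·0.7333) ≈ 0.1951

0.195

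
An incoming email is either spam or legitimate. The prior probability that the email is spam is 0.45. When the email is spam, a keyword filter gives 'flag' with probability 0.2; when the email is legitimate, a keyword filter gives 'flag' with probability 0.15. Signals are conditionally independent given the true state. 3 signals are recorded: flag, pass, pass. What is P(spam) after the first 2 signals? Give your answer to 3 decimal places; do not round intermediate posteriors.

0.507

Apply Bayes' rule sequentially, carrying P(spam) forward.
After 'flag': P(spam) = 0.2·0.4500 / (0.2·0.4500 + 0.15·0.5500) ≈ 0.5217
After 'pass': P(spam) = 0.8·0.5217 / (0.8·0.5217 + 0.85·0.4783) ≈ 0.5066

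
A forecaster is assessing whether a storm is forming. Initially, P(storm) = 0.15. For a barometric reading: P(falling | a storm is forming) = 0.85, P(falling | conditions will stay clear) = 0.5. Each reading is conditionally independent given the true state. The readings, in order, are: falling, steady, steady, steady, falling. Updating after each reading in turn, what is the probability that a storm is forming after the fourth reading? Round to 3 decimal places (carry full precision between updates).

Apply Bayes' rule sequentially, carrying P(storm) forward.
After 'falling': P(storm) = 0.85·0.1500 / (0.85·0.1500 + 0.5·0.8500) ≈ 0.2308
After 'steady': P(storm) = 0.15·0.2308 / (0.15·0.2308 + 0.5·0.7692) ≈ 0.0826
After 'steady': P(storm) = 0.15·0.0826 / (0.15·0.0826 + 0.5·0.9174) ≈ 0.0263
After 'steady': P(storm) = 0.15·0.0263 / (0.15·0.0263 + 0.5·0.9737) ≈ 0.0080

0.008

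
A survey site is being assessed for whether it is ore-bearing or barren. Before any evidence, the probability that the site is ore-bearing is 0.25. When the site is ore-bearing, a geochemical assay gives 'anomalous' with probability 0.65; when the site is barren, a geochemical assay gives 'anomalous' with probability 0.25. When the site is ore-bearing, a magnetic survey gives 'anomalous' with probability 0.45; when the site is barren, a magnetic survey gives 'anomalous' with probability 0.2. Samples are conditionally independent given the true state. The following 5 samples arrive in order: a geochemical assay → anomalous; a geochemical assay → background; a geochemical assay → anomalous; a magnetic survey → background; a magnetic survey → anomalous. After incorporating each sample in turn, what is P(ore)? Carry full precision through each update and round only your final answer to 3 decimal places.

0.619

Each posterior becomes the prior for the next update.
After a geochemical assay='anomalous': P(ore) = 0.65·0.2500 / (0.65·0.2500 + 0.25·0.7500) ≈ 0.4643
After a geochemical assay='background': P(ore) = 0.35·0.4643 / (0.35·0.4643 + 0.75·0.5357) ≈ 0.2880
After a geochemical assay='anomalous': P(ore) = 0.65·0.2880 / (0.65·0.2880 + 0.25·0.7120) ≈ 0.5126
After a magnetic survey='background': P(ore) = 0.55·0.5126 / (0.55·0.5126 + 0.8·0.4874) ≈ 0.4196
After a magnetic survey='anomalous': P(ore) = 0.45·0.4196 / (0.45·0.4196 + 0.2·0.5804) ≈ 0.6193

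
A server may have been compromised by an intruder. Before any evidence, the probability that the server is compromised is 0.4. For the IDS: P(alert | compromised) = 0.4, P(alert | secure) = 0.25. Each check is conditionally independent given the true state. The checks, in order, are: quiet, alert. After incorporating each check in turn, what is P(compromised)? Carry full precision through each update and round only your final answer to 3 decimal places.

After 'quiet': P(compromised) = 0.6·0.4000 / (0.6·0.4000 + 0.75·0.6000) ≈ 0.3478
After 'alert': P(compromised) = 0.4·0.3478 / (0.4·0.3478 + 0.25·0.6522) ≈ 0.4604

0.460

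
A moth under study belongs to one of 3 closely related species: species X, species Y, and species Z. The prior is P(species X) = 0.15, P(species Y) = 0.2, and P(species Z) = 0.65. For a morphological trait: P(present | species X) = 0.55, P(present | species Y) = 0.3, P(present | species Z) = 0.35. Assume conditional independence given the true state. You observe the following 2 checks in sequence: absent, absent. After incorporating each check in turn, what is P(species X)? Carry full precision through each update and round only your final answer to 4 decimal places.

After 'absent': normaliser = 0.45·0.1500 + 0.7·0.2000 + 0.65·0.6500; P(species X) ≈ 0.1071, P(species Y) ≈ 0.2222, P(species Z) ≈ 0.6706
After 'absent': normaliser = 0.45·0.1071 + 0.7·0.2222 + 0.65·0.6706; P(species X) ≈ 0.0754, P(species Y) ≈ 0.2432, P(species Z) ≈ 0.6815

0.0754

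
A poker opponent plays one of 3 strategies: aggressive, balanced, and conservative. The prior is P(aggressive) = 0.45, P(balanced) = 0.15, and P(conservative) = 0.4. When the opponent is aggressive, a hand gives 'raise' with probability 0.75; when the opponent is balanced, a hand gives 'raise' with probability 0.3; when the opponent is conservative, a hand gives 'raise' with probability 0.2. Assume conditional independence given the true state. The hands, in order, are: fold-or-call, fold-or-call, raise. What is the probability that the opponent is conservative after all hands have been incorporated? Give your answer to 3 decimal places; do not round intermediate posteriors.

After 'fold-or-call': normaliser = 0.25·0.4500 + 0.7·0.1500 + 0.8·0.4000; P(aggressive) ≈ 0.2093, P(balanced) ≈ 0.1953, P(conservative) ≈ 0.5953
After 'fold-or-call': normaliser = 0.25·0.2093 + 0.7·0.1953 + 0.8·0.5953; P(aggressive) ≈ 0.0786, P(balanced) ≈ 0.2055, P(conservative) ≈ 0.7158
After 'raise': normaliser = 0.75·0.0786 + 0.3·0.2055 + 0.2·0.7158; P(aggressive) ≈ 0.2236, P(balanced) ≈ 0.2337, P(conservative) ≈ 0.5427

0.543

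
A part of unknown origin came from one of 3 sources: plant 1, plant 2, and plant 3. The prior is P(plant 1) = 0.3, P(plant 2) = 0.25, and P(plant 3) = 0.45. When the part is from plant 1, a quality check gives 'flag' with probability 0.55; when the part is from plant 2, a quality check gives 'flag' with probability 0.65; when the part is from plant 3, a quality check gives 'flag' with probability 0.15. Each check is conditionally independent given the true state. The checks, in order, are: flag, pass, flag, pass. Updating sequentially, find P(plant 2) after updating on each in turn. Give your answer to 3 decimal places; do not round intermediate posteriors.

After 'flag': normaliser = 0.55·0.3000 + 0.65·0.2500 + 0.15·0.4500; P(plant 1) ≈ 0.4177, P(plant 2) ≈ 0.4114, P(plant 3) ≈ 0.1709
After 'pass': normaliser = 0.45·0.4177 + 0.35·0.4114 + 0.85·0.1709; P(plant 1) ≈ 0.3939, P(plant 2) ≈ 0.3017, P(plant 3) ≈ 0.3044
After 'flag': normaliser = 0.55·0.3939 + 0.65·0.3017 + 0.15·0.3044; P(plant 1) ≈ 0.4726, P(plant 2) ≈ 0.4278, P(plant 3) ≈ 0.0996
After 'pass': normaliser = 0.45·0.4726 + 0.35·0.4278 + 0.85·0.0996; P(plant 1) ≈ 0.4757, P(plant 2) ≈ 0.3349, P(plant 3) ≈ 0.1894

0.335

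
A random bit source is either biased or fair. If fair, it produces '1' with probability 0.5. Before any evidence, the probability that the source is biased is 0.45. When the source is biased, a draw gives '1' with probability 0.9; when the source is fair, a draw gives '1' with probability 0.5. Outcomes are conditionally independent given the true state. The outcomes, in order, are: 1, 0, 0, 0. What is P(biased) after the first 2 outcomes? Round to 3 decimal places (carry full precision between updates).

0.228

After '1': P(biased) = 0.9·0.4500 / (0.9·0.4500 + 0.5·0.5500) ≈ 0.5956
After '0': P(biased) = 0.1·0.5956 / (0.1·0.5956 + 0.5·0.4044) ≈ 0.2275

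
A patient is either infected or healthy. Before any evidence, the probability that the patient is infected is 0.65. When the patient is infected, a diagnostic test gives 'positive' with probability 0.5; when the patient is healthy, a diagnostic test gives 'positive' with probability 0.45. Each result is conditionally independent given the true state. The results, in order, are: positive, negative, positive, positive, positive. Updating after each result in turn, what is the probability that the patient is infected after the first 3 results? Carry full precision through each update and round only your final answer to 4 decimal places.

After 'positive': P(infected) = 0.5·0.6500 / (0.5·0.6500 + 0.45·0.3500) ≈ 0.6736
After 'negative': P(infected) = 0.5·0.6736 / (0.5·0.6736 + 0.55·0.3264) ≈ 0.6523
After 'positive': P(infected) = 0.5·0.6523 / (0.5·0.6523 + 0.45·0.3477) ≈ 0.6758

0.6758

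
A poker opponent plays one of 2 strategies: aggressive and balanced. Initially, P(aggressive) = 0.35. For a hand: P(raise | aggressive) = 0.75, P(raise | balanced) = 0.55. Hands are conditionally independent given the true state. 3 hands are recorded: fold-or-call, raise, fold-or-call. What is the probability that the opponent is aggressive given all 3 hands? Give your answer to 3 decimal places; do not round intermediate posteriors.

After 'fold-or-call': P(aggressive) = 0.25·0.3500 / (0.25·0.3500 + 0.45·0.6500) ≈ 0.2303
After 'raise': P(aggressive) = 0.75·0.2303 / (0.75·0.2303 + 0.55·0.7697) ≈ 0.2897
After 'fold-or-call': P(aggressive) = 0.25·0.2897 / (0.25·0.2897 + 0.45·0.7103) ≈ 0.1848

0.185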